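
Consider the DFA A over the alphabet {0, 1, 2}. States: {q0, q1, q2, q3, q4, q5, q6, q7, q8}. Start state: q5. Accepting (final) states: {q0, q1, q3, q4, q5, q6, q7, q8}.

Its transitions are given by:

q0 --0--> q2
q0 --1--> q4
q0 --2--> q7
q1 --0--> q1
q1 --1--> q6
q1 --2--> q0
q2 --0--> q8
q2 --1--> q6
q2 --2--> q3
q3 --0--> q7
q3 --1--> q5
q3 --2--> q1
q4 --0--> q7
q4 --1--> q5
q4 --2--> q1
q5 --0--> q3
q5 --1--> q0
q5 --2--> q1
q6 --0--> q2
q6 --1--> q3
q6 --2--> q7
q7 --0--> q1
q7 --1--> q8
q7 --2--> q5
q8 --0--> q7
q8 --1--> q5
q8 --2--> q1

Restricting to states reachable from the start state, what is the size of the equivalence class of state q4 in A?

3

Start with accepting vs non-accepting: {q0,q1,q3,q4,q5,q6,q7,q8} | {q2}.
Split {q0,q1,q3,q4,q5,q6,q7,q8} by δ(·,0) → {q1,q3,q4,q5,q7,q8} and {q0,q6}.
Refine {q1,q3,q4,q5,q7,q8} on symbol 1: members go to different blocks, giving {q3,q4,q7,q8} and {q1,q5}.
Split {q3,q4,q7,q8} by δ(·,0) → {q3,q4,q8} and {q7}.
Refine {q1,q5} on symbol 0: members go to different blocks, giving {q1} and {q5}.
The partition is now stable with 6 blocks: {q3,q4,q8} | {q2} | {q0,q6} | {q1} | {q7} | {q5}.
The equivalence class containing q4 is {q3,q4,q8}, of size 3.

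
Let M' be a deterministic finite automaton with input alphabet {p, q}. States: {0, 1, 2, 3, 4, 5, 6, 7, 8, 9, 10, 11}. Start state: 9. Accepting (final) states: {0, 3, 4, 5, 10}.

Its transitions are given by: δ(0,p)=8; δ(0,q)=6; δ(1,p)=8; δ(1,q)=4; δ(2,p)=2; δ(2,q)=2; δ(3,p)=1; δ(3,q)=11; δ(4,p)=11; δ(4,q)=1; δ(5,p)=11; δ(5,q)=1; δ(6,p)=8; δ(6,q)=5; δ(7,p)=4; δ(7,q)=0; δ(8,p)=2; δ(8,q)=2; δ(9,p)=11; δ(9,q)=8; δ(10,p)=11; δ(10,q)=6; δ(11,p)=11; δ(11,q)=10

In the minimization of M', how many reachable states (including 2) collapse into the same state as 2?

2

First remove the unreachable states {0,3,7}; 9 states remain.
P0 = {4,5,10} | {1,2,6,8,9,11}.
Refine {1,2,6,8,9,11} on symbol q: members go to different blocks, giving {1,6,11} and {2,8,9}.
Refine {1,6,11} on symbol p: members go to different blocks, giving {1,6} and {11}.
On input p, block {2,8,9} splits into {2,8} and {9}.
The partition is now stable with 5 blocks: {4,5,10} | {1,6} | {2,8} | {11} | {9}.
The equivalence class containing 2 is {2,8}, of size 2.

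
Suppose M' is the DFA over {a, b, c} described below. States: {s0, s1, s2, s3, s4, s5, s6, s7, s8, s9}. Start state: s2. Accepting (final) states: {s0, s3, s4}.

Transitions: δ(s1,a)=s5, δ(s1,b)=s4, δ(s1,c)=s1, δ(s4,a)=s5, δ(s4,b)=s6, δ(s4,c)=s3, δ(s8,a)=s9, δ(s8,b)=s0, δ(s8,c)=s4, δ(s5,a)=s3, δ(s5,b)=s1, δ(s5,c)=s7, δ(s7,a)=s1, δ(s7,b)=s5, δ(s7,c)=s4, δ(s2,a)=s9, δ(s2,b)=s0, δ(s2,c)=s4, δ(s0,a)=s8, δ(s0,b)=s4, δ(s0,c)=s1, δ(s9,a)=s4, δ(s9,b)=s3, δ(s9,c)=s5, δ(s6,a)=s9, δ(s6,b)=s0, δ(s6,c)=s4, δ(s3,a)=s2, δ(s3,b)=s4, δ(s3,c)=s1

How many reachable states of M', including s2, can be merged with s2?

3

Every state is reachable, so we keep all 10.
Initial partition by acceptance: {s0,s3,s4} | {s1,s2,s5,s6,s7,s8,s9}.
Refine {s0,s3,s4} on symbol b: members go to different blocks, giving {s0,s3} and {s4}.
Refine {s1,s2,s5,s6,s7,s8,s9} on symbol a: members go to different blocks, giving {s1,s2,s6,s7,s8} and {s5} and {s9}.
On input a, block {s1,s2,s6,s7,s8} splits into {s2,s6,s8} and {s1} and {s7}.
The partition is now stable with 7 blocks: {s0,s3} | {s2,s6,s8} | {s4} | {s5} | {s9} | {s1} | {s7}.
The equivalence class containing s2 is {s2,s6,s8}, of size 3.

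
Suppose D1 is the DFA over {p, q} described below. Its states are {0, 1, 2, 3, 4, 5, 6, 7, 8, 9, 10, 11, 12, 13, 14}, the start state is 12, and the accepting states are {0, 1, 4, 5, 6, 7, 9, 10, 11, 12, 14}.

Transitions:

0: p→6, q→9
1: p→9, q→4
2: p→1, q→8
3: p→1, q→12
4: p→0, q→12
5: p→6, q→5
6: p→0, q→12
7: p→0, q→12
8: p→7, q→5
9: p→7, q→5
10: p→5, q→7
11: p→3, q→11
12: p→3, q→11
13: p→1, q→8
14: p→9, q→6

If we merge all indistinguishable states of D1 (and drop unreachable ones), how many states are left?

First remove the unreachable states {2,8,10,13,14}; 10 states remain.
Initial partition by acceptance: {0,1,4,5,6,7,9,11,12} | {3}.
Split {0,1,4,5,6,7,9,11,12} by δ(·,p) → {0,1,4,5,6,7,9} and {11,12}.
Split {0,1,4,5,6,7,9} by δ(·,q) → {0,1,5,9} and {4,6,7}.
On input p, block {0,1,5,9} splits into {0,5,9} and {1}.
No further refinement is possible. Final partition (5 blocks): {0,5,9} | {3} | {11,12} | {4,6,7} | {1}.

5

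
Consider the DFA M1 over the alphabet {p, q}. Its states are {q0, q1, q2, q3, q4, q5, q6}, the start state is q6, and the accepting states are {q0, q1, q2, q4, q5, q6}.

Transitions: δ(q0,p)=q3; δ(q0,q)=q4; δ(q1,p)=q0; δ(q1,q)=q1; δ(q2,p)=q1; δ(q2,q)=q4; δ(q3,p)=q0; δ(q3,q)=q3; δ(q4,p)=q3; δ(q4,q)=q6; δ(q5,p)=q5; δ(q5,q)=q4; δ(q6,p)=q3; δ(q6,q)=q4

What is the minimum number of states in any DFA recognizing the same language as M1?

2

States {q1,q2,q5} cannot be reached from the start state, so discard them.
P0 = {q0,q4,q6} | {q3}.
The partition is now stable with 2 blocks: {q0,q4,q6} | {q3}.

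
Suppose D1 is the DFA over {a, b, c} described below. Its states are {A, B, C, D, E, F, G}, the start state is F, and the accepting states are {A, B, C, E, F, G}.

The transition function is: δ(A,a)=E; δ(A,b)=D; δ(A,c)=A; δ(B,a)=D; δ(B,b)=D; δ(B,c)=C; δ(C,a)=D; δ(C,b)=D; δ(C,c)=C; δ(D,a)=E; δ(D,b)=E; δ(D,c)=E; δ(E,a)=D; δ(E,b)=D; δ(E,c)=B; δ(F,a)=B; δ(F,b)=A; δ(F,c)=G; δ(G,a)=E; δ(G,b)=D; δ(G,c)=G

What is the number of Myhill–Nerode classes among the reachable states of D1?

4

Every state is reachable, so we keep all 7.
Start with accepting vs non-accepting: {A,B,C,E,F,G} | {D}.
Refine {A,B,C,E,F,G} on symbol a: members go to different blocks, giving {A,F,G} and {B,C,E}.
On input b, block {A,F,G} splits into {A,G} and {F}.
The partition is now stable with 4 blocks: {A,G} | {D} | {B,C,E} | {F}.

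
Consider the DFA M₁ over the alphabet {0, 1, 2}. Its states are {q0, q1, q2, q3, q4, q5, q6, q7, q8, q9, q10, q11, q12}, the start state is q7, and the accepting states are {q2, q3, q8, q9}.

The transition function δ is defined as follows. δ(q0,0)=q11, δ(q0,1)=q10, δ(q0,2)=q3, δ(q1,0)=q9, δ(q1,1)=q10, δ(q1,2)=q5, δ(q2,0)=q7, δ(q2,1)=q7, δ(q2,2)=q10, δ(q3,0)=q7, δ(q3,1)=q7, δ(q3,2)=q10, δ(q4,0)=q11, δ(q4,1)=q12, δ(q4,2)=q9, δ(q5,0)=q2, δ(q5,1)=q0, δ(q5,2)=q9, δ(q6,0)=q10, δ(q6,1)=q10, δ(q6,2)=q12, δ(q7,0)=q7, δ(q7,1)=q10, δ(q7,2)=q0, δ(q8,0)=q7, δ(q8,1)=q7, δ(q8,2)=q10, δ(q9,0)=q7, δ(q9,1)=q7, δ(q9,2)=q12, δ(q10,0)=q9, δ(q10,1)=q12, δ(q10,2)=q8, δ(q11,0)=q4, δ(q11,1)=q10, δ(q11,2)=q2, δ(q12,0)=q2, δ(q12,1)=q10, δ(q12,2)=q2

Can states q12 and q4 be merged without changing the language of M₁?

First remove the unreachable states {q1,q5,q6}; 10 states remain.
Start with accepting vs non-accepting: {q2,q3,q8,q9} | {q0,q4,q7,q10,q11,q12}.
Refine {q0,q4,q7,q10,q11,q12} on symbol 0: members go to different blocks, giving {q0,q4,q7,q11} and {q10,q12}.
Split {q0,q4,q7,q11} by δ(·,2) → {q0,q4,q11} and {q7}.
The partition is now stable with 4 blocks: {q2,q3,q8,q9} | {q0,q4,q11} | {q10,q12} | {q7}.
q12 and q4 end up in different blocks, so they are distinguishable. For instance, the string '0' is accepted from only q12.

No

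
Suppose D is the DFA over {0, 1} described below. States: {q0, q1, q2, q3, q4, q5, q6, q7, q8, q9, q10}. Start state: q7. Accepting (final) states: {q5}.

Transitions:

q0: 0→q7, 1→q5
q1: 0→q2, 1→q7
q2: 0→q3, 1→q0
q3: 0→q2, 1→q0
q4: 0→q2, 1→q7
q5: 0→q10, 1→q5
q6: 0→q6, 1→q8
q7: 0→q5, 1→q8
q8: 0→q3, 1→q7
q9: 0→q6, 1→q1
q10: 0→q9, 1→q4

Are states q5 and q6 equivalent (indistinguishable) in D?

No

Start with accepting vs non-accepting: {q5} | {q0,q1,q2,q3,q4,q6,q7,q8,q9,q10}.
Split {q0,q1,q2,q3,q4,q6,q7,q8,q9,q10} by δ(·,0) → {q0,q1,q2,q3,q4,q6,q8,q9,q10} and {q7}.
On input 0, block {q0,q1,q2,q3,q4,q6,q8,q9,q10} splits into {q1,q2,q3,q4,q6,q8,q9,q10} and {q0}.
Split {q1,q2,q3,q4,q6,q8,q9,q10} by δ(·,1) → {q1,q4,q8} and {q6,q9,q10} and {q2,q3}.
Stable partition: {q5} | {q1,q4,q8} | {q7} | {q0} | {q6,q9,q10} | {q2,q3} — 6 equivalence classes.
q5 and q6 end up in different blocks, so they are distinguishable. For instance, the string 'ε' is accepted from only q5.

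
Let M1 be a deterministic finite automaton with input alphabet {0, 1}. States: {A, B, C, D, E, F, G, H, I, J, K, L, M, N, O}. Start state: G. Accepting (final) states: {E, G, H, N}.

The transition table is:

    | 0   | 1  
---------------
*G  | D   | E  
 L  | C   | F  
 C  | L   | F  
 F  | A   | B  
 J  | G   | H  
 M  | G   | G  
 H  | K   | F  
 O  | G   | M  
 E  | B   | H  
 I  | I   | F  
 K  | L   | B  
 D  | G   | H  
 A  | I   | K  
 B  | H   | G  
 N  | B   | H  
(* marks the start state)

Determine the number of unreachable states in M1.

Starting at G and following transitions, the reachable set is {A, B, C, D, E, F, G, H, I, K, L}. That leaves J, M, N, O unreachable — 4 in total.

4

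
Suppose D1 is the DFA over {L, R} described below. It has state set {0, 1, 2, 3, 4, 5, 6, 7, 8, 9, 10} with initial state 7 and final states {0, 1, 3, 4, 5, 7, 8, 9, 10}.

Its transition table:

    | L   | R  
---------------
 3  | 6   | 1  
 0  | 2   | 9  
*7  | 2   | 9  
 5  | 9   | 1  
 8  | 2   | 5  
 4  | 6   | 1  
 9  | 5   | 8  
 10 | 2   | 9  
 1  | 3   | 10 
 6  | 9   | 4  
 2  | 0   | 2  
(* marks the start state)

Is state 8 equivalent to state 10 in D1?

No

Every state is reachable, so we keep all 11.
Start with accepting vs non-accepting: {0,1,3,4,5,7,8,9,10} | {2,6}.
Refine {0,1,3,4,5,7,8,9,10} on symbol L: members go to different blocks, giving {0,3,4,7,8,10} and {1,5,9}.
On input L, block {2,6} splits into {2} and {6}.
Refine {0,3,4,7,8,10} on symbol L: members go to different blocks, giving {0,7,8,10} and {3,4}.
On input L, block {1,5,9} splits into {5,9} and {1}.
Split {5,9} by δ(·,R) → {5} and {9}.
On input R, block {0,7,8,10} splits into {0,7,10} and {8}.
Stable partition: {0,7,10} | {2} | {5} | {6} | {3,4} | {1} | {9} | {8} — 8 equivalence classes.
8 and 10 end up in different blocks, so they are distinguishable. For instance, the string 'RRL' is accepted from only 8.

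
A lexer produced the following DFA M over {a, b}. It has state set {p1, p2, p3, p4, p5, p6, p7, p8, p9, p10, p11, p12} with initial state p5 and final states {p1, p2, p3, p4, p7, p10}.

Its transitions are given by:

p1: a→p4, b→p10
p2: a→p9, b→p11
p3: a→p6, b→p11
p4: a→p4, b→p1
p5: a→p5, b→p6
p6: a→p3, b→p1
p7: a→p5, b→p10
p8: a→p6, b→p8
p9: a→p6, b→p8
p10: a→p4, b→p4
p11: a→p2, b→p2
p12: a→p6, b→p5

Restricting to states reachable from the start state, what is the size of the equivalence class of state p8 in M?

2

Reachable states from the start: {p1,p2,p3,p4,p5,p6,p8,p9,p10,p11}. Unreachable: {p7,p12} — drop them.
Initial partition by acceptance: {p1,p2,p3,p4,p10} | {p5,p6,p8,p9,p11}.
Refine {p1,p2,p3,p4,p10} on symbol a: members go to different blocks, giving {p1,p4,p10} and {p2,p3}.
On input a, block {p5,p6,p8,p9,p11} splits into {p5,p8,p9} and {p6,p11}.
On input a, block {p5,p8,p9} splits into {p8,p9} and {p5}.
On input a, block {p2,p3} splits into {p2} and {p3}.
Refine {p6,p11} on symbol a: members go to different blocks, giving {p6} and {p11}.
No further refinement is possible. Final partition (7 blocks): {p1,p4,p10} | {p8,p9} | {p2} | {p6} | {p5} | {p3} | {p11}.
State p8 belongs to the block {p8,p9}, which has 2 states.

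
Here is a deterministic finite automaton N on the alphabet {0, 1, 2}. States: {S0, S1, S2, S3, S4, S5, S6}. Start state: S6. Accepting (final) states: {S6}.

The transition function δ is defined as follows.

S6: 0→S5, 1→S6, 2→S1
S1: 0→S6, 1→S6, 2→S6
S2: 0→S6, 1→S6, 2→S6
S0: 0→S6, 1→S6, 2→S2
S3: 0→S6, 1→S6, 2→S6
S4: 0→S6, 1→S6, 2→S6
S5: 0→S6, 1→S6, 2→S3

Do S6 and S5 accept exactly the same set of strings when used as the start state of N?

States {S0,S2,S4} cannot be reached from the start state, so discard them.
P0 = {S6} | {S1,S3,S5}.
On input 2, block {S1,S3,S5} splits into {S1,S3} and {S5}.
No further refinement is possible. Final partition (3 blocks): {S6} | {S1,S3} | {S5}.
S6 and S5 end up in different blocks, so they are distinguishable. For instance, the string 'ε' is accepted from only S6.

No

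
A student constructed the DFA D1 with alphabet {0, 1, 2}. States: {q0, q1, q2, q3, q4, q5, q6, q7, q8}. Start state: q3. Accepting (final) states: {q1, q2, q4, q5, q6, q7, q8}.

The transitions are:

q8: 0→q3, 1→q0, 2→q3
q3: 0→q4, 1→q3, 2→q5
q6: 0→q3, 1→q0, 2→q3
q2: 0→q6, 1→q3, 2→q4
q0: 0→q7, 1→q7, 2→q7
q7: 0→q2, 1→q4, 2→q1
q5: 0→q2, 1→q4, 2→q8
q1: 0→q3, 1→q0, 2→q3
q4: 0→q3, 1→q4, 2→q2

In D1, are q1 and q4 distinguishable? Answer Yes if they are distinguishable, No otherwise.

Yes

Every state is reachable, so we keep all 9.
Start with accepting vs non-accepting: {q1,q2,q4,q5,q6,q7,q8} | {q0,q3}.
On input 0, block {q1,q2,q4,q5,q6,q7,q8} splits into {q1,q4,q6,q8} and {q2,q5,q7}.
Split {q1,q4,q6,q8} by δ(·,1) → {q1,q6,q8} and {q4}.
On input 0, block {q0,q3} splits into {q0} and {q3}.
On input 0, block {q2,q5,q7} splits into {q5,q7} and {q2}.
No further refinement is possible. Final partition (6 blocks): {q1,q6,q8} | {q0} | {q5,q7} | {q4} | {q3} | {q2}.
q1 and q4 end up in different blocks, so they are distinguishable. For instance, the string '1' is accepted from only q4.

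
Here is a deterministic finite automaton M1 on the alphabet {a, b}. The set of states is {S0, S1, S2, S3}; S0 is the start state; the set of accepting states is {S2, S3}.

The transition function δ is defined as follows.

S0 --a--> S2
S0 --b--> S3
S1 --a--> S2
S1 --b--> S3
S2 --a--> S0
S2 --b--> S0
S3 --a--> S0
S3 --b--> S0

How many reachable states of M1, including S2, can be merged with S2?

Reachable states from the start: {S0,S2,S3}. Unreachable: {S1} — drop them.
P0 = {S2,S3} | {S0}.
Stable partition: {S2,S3} | {S0} — 2 equivalence classes.
The equivalence class containing S2 is {S2,S3}, of size 2.

2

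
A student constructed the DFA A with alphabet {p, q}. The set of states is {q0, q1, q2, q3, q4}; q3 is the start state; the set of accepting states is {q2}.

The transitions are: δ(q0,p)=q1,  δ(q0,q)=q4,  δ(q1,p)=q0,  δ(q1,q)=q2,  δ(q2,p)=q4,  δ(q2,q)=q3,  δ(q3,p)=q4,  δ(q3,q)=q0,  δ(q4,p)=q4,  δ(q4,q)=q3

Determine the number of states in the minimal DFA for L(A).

Every state is reachable, so we keep all 5.
Initial partition by acceptance: {q2} | {q0,q1,q3,q4}.
Refine {q0,q1,q3,q4} on symbol q: members go to different blocks, giving {q0,q3,q4} and {q1}.
Split {q0,q3,q4} by δ(·,p) → {q3,q4} and {q0}.
Split {q3,q4} by δ(·,q) → {q3} and {q4}.
The partition is now stable with 5 blocks: {q2} | {q3} | {q1} | {q0} | {q4}.

5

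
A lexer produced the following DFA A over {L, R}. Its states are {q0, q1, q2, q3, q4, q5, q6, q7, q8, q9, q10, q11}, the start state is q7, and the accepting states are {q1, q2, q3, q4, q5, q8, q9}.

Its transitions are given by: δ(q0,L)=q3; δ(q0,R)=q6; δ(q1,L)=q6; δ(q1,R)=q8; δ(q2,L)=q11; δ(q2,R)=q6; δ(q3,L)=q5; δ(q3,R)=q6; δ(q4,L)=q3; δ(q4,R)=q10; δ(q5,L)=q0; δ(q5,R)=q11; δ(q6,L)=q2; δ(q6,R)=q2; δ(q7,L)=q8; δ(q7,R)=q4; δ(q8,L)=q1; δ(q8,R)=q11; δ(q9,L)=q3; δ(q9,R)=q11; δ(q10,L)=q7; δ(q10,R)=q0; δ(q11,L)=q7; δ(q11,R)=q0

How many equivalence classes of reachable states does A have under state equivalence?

10

First remove the unreachable states {q9}; 11 states remain.
P0 = {q1,q2,q3,q4,q5,q8} | {q0,q6,q7,q10,q11}.
On input L, block {q1,q2,q3,q4,q5,q8} splits into {q1,q2,q5} and {q3,q4,q8}.
Refine {q1,q2,q5} on symbol R: members go to different blocks, giving {q2,q5} and {q1}.
Split {q0,q6,q7,q10,q11} by δ(·,L) → {q0,q7} and {q10,q11} and {q6}.
On input L, block {q2,q5} splits into {q2} and {q5}.
On input R, block {q0,q7} splits into {q0} and {q7}.
On input L, block {q3,q4,q8} splits into {q3} and {q4} and {q8}.
No further refinement is possible. Final partition (10 blocks): {q2} | {q0} | {q3} | {q1} | {q10,q11} | {q6} | {q5} | {q7} | {q4} | {q8}.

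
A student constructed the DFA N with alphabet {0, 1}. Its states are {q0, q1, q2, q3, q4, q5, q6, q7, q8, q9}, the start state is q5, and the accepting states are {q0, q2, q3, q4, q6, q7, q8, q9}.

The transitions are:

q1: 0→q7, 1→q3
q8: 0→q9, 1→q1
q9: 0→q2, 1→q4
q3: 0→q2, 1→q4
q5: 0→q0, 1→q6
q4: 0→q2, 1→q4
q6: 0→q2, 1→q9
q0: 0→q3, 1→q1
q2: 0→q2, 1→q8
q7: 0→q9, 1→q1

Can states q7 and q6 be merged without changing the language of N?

All states are reachable from the start state.
Start with accepting vs non-accepting: {q0,q2,q3,q4,q6,q7,q8,q9} | {q1,q5}.
Split {q0,q2,q3,q4,q6,q7,q8,q9} by δ(·,1) → {q2,q3,q4,q6,q9} and {q0,q7,q8}.
Split {q2,q3,q4,q6,q9} by δ(·,1) → {q3,q4,q6,q9} and {q2}.
Stable partition: {q3,q4,q6,q9} | {q1,q5} | {q0,q7,q8} | {q2} — 4 equivalence classes.
q7 and q6 end up in different blocks, so they are distinguishable. For instance, the string '1' is accepted from only q6.

No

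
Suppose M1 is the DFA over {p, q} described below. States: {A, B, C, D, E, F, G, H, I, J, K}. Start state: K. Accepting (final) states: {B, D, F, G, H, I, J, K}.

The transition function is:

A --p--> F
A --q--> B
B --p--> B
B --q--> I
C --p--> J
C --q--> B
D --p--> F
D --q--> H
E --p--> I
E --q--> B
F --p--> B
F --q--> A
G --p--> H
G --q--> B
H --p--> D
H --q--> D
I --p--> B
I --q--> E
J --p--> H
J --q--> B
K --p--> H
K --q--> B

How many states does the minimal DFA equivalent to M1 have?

6

States {C,G,J} cannot be reached from the start state, so discard them.
Start with accepting vs non-accepting: {B,D,F,H,I,K} | {A,E}.
Refine {B,D,F,H,I,K} on symbol q: members go to different blocks, giving {B,D,H,K} and {F,I}.
Refine {B,D,H,K} on symbol p: members go to different blocks, giving {B,H,K} and {D}.
On input p, block {B,H,K} splits into {B,K} and {H}.
Refine {B,K} on symbol p: members go to different blocks, giving {B} and {K}.
Stable partition: {B} | {A,E} | {F,I} | {D} | {H} | {K} — 6 equivalence classes.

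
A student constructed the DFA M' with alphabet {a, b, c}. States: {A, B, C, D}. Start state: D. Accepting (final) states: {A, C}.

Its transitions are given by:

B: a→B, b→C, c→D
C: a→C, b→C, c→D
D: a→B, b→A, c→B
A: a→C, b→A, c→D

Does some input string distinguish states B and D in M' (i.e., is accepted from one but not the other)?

No

Initial partition by acceptance: {A,C} | {B,D}.
No further refinement is possible. Final partition (2 blocks): {A,C} | {B,D}.
B and D lie in the same block of the stable partition, so they are equivalent — no string distinguishes them.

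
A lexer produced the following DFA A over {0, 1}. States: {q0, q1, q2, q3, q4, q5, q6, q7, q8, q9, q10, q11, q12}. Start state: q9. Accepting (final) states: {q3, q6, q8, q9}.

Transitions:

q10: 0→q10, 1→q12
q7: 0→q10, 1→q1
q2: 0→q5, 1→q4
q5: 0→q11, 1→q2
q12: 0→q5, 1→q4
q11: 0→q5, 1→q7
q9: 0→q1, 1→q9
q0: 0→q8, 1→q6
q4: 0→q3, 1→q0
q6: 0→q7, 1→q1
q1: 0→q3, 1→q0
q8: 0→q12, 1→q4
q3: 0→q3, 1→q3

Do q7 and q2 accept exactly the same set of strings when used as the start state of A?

Yes

Every state is reachable, so we keep all 13.
P0 = {q3,q6,q8,q9} | {q0,q1,q2,q4,q5,q7,q10,q11,q12}.
Refine {q3,q6,q8,q9} on symbol 0: members go to different blocks, giving {q6,q8,q9} and {q3}.
Refine {q6,q8,q9} on symbol 1: members go to different blocks, giving {q6,q8} and {q9}.
Split {q0,q1,q2,q4,q5,q7,q10,q11,q12} by δ(·,0) → {q2,q5,q7,q10,q11,q12} and {q1,q4} and {q0}.
Split {q2,q5,q7,q10,q11,q12} by δ(·,1) → {q2,q7,q12} and {q5,q10,q11}.
No further refinement is possible. Final partition (7 blocks): {q6,q8} | {q2,q7,q12} | {q3} | {q9} | {q1,q4} | {q0} | {q5,q10,q11}.
q7 and q2 lie in the same block of the stable partition, so they are equivalent — no string distinguishes them.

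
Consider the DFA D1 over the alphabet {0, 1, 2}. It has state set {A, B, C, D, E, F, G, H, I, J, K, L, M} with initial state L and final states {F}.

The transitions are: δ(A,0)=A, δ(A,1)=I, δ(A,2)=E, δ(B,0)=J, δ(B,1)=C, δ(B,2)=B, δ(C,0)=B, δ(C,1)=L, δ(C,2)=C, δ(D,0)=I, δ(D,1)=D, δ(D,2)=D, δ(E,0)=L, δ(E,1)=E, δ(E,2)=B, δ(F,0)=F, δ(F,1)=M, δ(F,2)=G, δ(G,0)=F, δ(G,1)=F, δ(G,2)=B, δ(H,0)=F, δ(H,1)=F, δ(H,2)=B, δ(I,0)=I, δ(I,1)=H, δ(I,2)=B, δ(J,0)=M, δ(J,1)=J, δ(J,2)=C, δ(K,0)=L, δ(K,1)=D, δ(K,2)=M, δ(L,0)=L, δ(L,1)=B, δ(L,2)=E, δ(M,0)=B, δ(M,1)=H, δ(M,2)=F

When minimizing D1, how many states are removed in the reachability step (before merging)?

4

No path from L leads to A, D, I, K; the other 9 states are all reachable.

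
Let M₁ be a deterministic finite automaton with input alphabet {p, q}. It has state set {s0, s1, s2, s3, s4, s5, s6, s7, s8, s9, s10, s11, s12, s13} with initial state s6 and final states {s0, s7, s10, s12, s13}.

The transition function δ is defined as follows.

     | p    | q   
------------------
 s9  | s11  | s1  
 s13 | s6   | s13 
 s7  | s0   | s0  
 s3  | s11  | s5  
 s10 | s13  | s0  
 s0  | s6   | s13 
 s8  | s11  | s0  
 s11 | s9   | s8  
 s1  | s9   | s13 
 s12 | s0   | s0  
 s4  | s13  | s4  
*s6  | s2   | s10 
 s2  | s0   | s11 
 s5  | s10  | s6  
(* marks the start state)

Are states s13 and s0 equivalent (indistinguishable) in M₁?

Yes

Reachable states from the start: {s0,s1,s2,s6,s8,s9,s10,s11,s13}. Unreachable: {s3,s4,s5,s7,s12} — drop them.
Start with accepting vs non-accepting: {s0,s10,s13} | {s1,s2,s6,s8,s9,s11}.
Refine {s0,s10,s13} on symbol p: members go to different blocks, giving {s0,s13} and {s10}.
Split {s1,s2,s6,s8,s9,s11} by δ(·,p) → {s1,s6,s8,s9,s11} and {s2}.
Split {s1,s6,s8,s9,s11} by δ(·,p) → {s1,s8,s9,s11} and {s6}.
On input q, block {s1,s8,s9,s11} splits into {s1,s8} and {s9,s11}.
The partition is now stable with 6 blocks: {s0,s13} | {s1,s8} | {s10} | {s2} | {s6} | {s9,s11}.
s13 and s0 lie in the same block of the stable partition, so they are equivalent — no string distinguishes them.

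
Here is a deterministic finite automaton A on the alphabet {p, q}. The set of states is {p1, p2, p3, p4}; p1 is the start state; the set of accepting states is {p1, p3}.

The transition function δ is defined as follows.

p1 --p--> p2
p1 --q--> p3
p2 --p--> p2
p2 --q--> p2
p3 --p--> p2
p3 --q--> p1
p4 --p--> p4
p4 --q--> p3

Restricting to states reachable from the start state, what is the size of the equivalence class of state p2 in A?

Reachable states from the start: {p1,p2,p3}. Unreachable: {p4} — drop them.
Initial partition by acceptance: {p1,p3} | {p2}.
The partition is now stable with 2 blocks: {p1,p3} | {p2}.
State p2 belongs to the block {p2}, which has 1 states.

1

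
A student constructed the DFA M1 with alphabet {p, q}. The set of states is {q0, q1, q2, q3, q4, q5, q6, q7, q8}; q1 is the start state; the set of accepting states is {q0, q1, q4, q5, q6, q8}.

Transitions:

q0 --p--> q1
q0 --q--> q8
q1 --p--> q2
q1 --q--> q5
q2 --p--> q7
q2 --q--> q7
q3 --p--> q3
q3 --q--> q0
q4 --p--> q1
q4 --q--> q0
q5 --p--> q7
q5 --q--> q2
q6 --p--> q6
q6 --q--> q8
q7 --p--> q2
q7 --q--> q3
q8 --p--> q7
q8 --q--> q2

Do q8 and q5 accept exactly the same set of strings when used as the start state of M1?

Reachable states from the start: {q0,q1,q2,q3,q5,q7,q8}. Unreachable: {q4,q6} — drop them.
P0 = {q0,q1,q5,q8} | {q2,q3,q7}.
On input p, block {q0,q1,q5,q8} splits into {q1,q5,q8} and {q0}.
Refine {q1,q5,q8} on symbol q: members go to different blocks, giving {q5,q8} and {q1}.
Split {q2,q3,q7} by δ(·,q) → {q2,q7} and {q3}.
On input q, block {q2,q7} splits into {q2} and {q7}.
No further refinement is possible. Final partition (6 blocks): {q5,q8} | {q2} | {q0} | {q1} | {q3} | {q7}.
q8 and q5 lie in the same block of the stable partition, so they are equivalent — no string distinguishes them.

Yes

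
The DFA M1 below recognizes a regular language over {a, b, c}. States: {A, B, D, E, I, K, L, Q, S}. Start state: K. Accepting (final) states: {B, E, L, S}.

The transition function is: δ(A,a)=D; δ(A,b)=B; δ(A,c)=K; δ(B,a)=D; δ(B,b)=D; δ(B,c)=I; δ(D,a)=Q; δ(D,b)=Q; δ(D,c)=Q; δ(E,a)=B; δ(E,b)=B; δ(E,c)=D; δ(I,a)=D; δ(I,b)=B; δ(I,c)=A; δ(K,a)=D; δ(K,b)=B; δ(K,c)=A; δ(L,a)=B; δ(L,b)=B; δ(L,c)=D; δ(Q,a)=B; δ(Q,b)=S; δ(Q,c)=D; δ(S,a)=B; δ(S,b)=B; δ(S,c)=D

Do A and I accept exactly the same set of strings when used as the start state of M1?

Yes

States {E,L} cannot be reached from the start state, so discard them.
Start with accepting vs non-accepting: {B,S} | {A,D,I,K,Q}.
On input a, block {B,S} splits into {B} and {S}.
On input a, block {A,D,I,K,Q} splits into {A,D,I,K} and {Q}.
On input a, block {A,D,I,K} splits into {A,I,K} and {D}.
No further refinement is possible. Final partition (5 blocks): {B} | {A,I,K} | {S} | {Q} | {D}.
A and I lie in the same block of the stable partition, so they are equivalent — no string distinguishes them.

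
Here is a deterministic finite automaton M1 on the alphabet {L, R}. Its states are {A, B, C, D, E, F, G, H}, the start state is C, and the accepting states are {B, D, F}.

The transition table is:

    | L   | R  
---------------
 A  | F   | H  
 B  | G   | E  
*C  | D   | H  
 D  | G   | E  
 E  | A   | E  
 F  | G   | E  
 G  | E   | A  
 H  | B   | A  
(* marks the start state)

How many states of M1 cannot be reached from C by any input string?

0

A breadth-first search from the start state visits every state.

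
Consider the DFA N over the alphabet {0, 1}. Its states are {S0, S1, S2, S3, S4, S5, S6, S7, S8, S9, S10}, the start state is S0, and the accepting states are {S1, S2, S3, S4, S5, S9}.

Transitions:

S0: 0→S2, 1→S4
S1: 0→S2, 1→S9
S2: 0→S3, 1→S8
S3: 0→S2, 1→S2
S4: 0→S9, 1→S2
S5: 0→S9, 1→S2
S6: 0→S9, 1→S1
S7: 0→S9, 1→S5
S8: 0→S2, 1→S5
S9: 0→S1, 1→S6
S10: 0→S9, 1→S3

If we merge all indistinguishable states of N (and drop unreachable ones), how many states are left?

First remove the unreachable states {S7,S10}; 9 states remain.
Initial partition by acceptance: {S1,S2,S3,S4,S5,S9} | {S0,S6,S8}.
Refine {S1,S2,S3,S4,S5,S9} on symbol 1: members go to different blocks, giving {S1,S3,S4,S5} and {S2,S9}.
Stable partition: {S1,S3,S4,S5} | {S0,S6,S8} | {S2,S9} — 3 equivalence classes.

3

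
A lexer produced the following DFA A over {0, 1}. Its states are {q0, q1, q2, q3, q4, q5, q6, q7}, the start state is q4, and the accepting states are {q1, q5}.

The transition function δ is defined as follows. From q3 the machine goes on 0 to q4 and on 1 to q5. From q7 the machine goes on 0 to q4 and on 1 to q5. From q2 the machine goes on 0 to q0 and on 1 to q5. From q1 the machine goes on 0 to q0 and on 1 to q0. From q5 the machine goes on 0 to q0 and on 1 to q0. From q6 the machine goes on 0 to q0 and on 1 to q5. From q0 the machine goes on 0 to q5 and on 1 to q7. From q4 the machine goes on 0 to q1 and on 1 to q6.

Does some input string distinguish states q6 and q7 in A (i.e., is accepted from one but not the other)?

First remove the unreachable states {q2,q3}; 6 states remain.
P0 = {q1,q5} | {q0,q4,q6,q7}.
On input 0, block {q0,q4,q6,q7} splits into {q0,q4} and {q6,q7}.
Stable partition: {q1,q5} | {q0,q4} | {q6,q7} — 3 equivalence classes.
q6 and q7 lie in the same block of the stable partition, so they are equivalent — no string distinguishes them.

No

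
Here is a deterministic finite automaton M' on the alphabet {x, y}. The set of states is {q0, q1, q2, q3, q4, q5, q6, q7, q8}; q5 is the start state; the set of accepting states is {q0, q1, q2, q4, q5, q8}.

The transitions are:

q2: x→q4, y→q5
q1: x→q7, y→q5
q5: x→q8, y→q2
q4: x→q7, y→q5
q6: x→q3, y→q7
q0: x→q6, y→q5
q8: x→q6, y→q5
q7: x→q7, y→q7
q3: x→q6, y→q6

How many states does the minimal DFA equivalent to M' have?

First remove the unreachable states {q0,q1}; 7 states remain.
P0 = {q2,q4,q5,q8} | {q3,q6,q7}.
Refine {q2,q4,q5,q8} on symbol x: members go to different blocks, giving {q2,q5} and {q4,q8}.
Stable partition: {q2,q5} | {q3,q6,q7} | {q4,q8} — 3 equivalence classes.

3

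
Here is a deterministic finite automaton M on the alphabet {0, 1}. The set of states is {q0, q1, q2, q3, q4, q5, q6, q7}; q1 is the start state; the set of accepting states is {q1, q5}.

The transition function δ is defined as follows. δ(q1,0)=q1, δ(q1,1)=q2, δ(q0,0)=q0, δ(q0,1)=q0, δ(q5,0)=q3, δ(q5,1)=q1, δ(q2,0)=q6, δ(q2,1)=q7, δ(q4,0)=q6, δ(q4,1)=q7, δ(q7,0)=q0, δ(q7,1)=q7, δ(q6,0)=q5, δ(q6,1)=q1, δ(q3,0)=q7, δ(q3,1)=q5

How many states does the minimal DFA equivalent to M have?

6

Reachable states from the start: {q0,q1,q2,q3,q5,q6,q7}. Unreachable: {q4} — drop them.
Initial partition by acceptance: {q1,q5} | {q0,q2,q3,q6,q7}.
Split {q1,q5} by δ(·,0) → {q1} and {q5}.
Refine {q0,q2,q3,q6,q7} on symbol 0: members go to different blocks, giving {q0,q2,q3,q7} and {q6}.
Refine {q0,q2,q3,q7} on symbol 0: members go to different blocks, giving {q0,q3,q7} and {q2}.
On input 1, block {q0,q3,q7} splits into {q0,q7} and {q3}.
The partition is now stable with 6 blocks: {q1} | {q0,q7} | {q5} | {q6} | {q2} | {q3}.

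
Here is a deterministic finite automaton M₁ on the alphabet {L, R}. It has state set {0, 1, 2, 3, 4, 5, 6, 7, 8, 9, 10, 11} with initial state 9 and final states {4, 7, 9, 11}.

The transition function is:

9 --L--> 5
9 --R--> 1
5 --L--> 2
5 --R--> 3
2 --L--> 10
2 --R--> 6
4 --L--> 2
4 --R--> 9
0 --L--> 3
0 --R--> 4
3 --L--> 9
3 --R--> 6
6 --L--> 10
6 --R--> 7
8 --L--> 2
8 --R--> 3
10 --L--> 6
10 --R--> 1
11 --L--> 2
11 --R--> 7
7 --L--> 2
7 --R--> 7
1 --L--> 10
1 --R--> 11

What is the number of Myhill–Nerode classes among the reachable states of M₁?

Reachable states from the start: {1,2,3,5,6,7,9,10,11}. Unreachable: {0,4,8} — drop them.
Start with accepting vs non-accepting: {7,9,11} | {1,2,3,5,6,10}.
Refine {7,9,11} on symbol R: members go to different blocks, giving {7,11} and {9}.
Refine {1,2,3,5,6,10} on symbol L: members go to different blocks, giving {1,2,5,6,10} and {3}.
Refine {1,2,5,6,10} on symbol R: members go to different blocks, giving {1,6} and {2,10} and {5}.
Refine {2,10} on symbol L: members go to different blocks, giving {2} and {10}.
No further refinement is possible. Final partition (7 blocks): {7,11} | {1,6} | {9} | {3} | {2} | {5} | {10}.

7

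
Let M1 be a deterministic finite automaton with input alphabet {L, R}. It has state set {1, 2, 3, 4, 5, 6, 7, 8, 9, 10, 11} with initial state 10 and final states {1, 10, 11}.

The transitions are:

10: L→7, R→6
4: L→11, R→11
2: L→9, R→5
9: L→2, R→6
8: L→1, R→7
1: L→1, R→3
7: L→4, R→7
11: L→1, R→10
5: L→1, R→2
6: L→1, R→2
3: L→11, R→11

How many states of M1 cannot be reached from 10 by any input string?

BFS from 10 reaches {1, 2, 3, 4, 5, 6, 7, 9, 10, 11}; the 1 state(s) 8 are never visited.

1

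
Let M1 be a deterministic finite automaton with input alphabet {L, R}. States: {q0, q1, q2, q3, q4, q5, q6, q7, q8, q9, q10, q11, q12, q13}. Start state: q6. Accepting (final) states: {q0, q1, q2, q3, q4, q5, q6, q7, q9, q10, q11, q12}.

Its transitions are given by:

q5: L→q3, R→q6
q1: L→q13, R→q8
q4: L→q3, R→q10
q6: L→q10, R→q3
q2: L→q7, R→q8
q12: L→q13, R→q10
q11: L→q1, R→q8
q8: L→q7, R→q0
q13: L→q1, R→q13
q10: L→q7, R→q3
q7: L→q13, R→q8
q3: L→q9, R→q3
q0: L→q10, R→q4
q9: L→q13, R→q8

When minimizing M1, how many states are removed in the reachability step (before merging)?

Starting at q6 and following transitions, the reachable set is {q0, q1, q3, q4, q6, q7, q8, q9, q10, q13}. That leaves q2, q5, q11, q12 unreachable — 4 in total.

4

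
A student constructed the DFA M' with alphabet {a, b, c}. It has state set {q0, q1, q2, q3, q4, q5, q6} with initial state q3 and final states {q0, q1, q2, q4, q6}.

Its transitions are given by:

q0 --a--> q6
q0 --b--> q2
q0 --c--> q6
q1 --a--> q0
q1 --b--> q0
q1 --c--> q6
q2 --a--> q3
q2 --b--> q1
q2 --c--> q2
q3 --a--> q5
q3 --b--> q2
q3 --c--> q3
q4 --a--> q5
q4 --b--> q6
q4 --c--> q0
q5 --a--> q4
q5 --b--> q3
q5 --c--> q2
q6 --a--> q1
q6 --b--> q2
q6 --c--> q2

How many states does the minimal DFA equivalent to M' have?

All states are reachable from the start state.
P0 = {q0,q1,q2,q4,q6} | {q3,q5}.
Split {q0,q1,q2,q4,q6} by δ(·,a) → {q0,q1,q6} and {q2,q4}.
Refine {q0,q1,q6} on symbol b: members go to different blocks, giving {q0,q6} and {q1}.
On input a, block {q0,q6} splits into {q0} and {q6}.
Refine {q3,q5} on symbol a: members go to different blocks, giving {q3} and {q5}.
On input a, block {q2,q4} splits into {q2} and {q4}.
No further refinement is possible. Final partition (7 blocks): {q0} | {q3} | {q2} | {q1} | {q6} | {q5} | {q4}.

7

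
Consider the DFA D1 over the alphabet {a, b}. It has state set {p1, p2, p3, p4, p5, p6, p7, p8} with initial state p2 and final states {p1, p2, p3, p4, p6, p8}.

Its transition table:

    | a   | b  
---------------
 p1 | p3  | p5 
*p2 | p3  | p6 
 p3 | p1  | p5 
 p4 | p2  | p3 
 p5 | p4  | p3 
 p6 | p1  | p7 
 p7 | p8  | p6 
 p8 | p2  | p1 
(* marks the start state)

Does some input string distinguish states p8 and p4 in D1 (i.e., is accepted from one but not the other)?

No

P0 = {p1,p2,p3,p4,p6,p8} | {p5,p7}.
Refine {p1,p2,p3,p4,p6,p8} on symbol b: members go to different blocks, giving {p1,p3,p6} and {p2,p4,p8}.
Refine {p2,p4,p8} on symbol a: members go to different blocks, giving {p4,p8} and {p2}.
The partition is now stable with 4 blocks: {p1,p3,p6} | {p5,p7} | {p4,p8} | {p2}.
p8 and p4 lie in the same block of the stable partition, so they are equivalent — no string distinguishes them.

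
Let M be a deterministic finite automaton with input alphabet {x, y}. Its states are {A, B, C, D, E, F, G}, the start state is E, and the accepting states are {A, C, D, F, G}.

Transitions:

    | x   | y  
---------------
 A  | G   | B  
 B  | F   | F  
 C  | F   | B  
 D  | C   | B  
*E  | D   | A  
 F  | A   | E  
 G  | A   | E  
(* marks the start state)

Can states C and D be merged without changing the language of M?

Initial partition by acceptance: {A,C,D,F,G} | {B,E}.
No further refinement is possible. Final partition (2 blocks): {A,C,D,F,G} | {B,E}.
C and D lie in the same block of the stable partition, so they are equivalent — no string distinguishes them.

Yes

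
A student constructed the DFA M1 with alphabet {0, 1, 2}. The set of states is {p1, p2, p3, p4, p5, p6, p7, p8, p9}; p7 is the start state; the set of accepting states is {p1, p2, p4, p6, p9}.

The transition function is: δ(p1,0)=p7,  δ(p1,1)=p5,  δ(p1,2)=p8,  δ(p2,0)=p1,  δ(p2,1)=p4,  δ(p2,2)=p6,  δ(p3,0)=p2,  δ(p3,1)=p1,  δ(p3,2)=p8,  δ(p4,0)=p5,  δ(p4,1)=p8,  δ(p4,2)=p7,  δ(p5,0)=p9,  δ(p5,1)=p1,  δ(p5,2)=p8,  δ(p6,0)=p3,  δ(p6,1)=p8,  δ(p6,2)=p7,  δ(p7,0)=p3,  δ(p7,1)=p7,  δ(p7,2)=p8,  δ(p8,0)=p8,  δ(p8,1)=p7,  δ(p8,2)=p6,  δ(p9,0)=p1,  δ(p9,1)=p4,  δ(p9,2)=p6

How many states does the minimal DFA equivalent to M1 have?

6

All states are reachable from the start state.
P0 = {p1,p2,p4,p6,p9} | {p3,p5,p7,p8}.
Split {p1,p2,p4,p6,p9} by δ(·,0) → {p1,p4,p6} and {p2,p9}.
On input 0, block {p3,p5,p7,p8} splits into {p3,p5} and {p7,p8}.
Refine {p1,p4,p6} on symbol 0: members go to different blocks, giving {p4,p6} and {p1}.
Split {p7,p8} by δ(·,0) → {p7} and {p8}.
The partition is now stable with 6 blocks: {p4,p6} | {p3,p5} | {p2,p9} | {p7} | {p1} | {p8}.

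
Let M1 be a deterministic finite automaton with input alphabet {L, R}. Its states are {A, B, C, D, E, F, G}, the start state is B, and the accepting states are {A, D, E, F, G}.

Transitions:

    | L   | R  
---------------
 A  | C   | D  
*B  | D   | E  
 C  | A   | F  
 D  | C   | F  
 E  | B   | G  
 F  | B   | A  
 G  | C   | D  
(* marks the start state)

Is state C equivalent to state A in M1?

No

All states are reachable from the start state.
Start with accepting vs non-accepting: {A,D,E,F,G} | {B,C}.
No further refinement is possible. Final partition (2 blocks): {A,D,E,F,G} | {B,C}.
C and A end up in different blocks, so they are distinguishable. For instance, the string 'ε' is accepted from only A.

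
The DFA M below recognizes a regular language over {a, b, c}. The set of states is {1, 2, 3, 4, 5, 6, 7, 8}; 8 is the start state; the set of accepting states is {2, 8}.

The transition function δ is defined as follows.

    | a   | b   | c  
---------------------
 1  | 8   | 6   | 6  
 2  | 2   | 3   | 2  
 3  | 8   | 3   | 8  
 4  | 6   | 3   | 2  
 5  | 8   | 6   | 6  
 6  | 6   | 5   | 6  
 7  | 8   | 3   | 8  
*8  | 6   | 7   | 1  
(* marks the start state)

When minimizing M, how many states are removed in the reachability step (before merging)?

2

Starting at 8 and following transitions, the reachable set is {1, 3, 5, 6, 7, 8}. That leaves 2, 4 unreachable — 2 in total.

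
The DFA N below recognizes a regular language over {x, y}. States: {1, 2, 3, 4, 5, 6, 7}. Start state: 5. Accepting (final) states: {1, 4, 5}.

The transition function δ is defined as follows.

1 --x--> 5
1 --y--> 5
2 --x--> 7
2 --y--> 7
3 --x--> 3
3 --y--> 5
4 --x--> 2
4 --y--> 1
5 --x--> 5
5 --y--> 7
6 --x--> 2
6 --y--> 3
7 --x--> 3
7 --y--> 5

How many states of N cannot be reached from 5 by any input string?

4

BFS from 5 reaches {3, 5, 7}; the 4 state(s) 1, 2, 4, 6 are never visited.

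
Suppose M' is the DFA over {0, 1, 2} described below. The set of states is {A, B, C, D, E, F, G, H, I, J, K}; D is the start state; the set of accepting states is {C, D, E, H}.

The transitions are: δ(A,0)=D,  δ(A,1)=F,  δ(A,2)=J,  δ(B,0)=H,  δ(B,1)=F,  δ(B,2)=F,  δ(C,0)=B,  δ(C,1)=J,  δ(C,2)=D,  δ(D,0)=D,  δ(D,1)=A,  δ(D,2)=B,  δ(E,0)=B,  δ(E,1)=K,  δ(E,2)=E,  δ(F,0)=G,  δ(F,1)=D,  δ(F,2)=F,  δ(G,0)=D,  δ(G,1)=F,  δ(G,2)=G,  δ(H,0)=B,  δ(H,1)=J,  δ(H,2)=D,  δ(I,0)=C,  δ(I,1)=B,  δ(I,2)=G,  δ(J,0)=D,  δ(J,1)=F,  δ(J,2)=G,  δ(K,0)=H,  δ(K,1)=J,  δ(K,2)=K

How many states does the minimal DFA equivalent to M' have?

5

States {C,E,I,K} cannot be reached from the start state, so discard them.
Start with accepting vs non-accepting: {D,H} | {A,B,F,G,J}.
Split {D,H} by δ(·,0) → {D} and {H}.
On input 0, block {A,B,F,G,J} splits into {A,G,J} and {B} and {F}.
No further refinement is possible. Final partition (5 blocks): {D} | {A,G,J} | {H} | {B} | {F}.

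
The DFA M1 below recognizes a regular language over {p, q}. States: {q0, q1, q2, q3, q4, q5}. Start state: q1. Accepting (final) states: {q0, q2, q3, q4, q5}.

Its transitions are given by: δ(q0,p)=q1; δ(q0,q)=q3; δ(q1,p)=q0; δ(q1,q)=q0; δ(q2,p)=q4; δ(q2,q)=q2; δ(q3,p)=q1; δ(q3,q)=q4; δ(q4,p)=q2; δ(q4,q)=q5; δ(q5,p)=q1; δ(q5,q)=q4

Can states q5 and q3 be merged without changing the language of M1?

Yes

All states are reachable from the start state.
Initial partition by acceptance: {q0,q2,q3,q4,q5} | {q1}.
On input p, block {q0,q2,q3,q4,q5} splits into {q0,q3,q5} and {q2,q4}.
Split {q0,q3,q5} by δ(·,q) → {q3,q5} and {q0}.
Refine {q2,q4} on symbol q: members go to different blocks, giving {q2} and {q4}.
No further refinement is possible. Final partition (5 blocks): {q3,q5} | {q1} | {q2} | {q0} | {q4}.
q5 and q3 lie in the same block of the stable partition, so they are equivalent — no string distinguishes them.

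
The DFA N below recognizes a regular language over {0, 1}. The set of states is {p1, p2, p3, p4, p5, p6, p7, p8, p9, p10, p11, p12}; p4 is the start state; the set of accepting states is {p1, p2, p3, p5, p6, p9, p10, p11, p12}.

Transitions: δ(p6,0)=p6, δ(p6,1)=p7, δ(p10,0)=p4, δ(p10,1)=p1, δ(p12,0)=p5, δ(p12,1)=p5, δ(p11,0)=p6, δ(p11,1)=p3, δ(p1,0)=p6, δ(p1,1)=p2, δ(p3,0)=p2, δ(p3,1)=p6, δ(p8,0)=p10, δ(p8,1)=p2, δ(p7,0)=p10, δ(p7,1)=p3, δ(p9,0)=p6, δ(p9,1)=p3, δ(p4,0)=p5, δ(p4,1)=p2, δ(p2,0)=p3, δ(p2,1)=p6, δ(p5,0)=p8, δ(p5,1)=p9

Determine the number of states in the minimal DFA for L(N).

States {p11,p12} cannot be reached from the start state, so discard them.
P0 = {p1,p2,p3,p5,p6,p9,p10} | {p4,p7,p8}.
Refine {p1,p2,p3,p5,p6,p9,p10} on symbol 0: members go to different blocks, giving {p1,p2,p3,p6,p9} and {p5,p10}.
Refine {p1,p2,p3,p6,p9} on symbol 1: members go to different blocks, giving {p1,p2,p3,p9} and {p6}.
On input 0, block {p1,p2,p3,p9} splits into {p1,p9} and {p2,p3}.
No further refinement is possible. Final partition (5 blocks): {p1,p9} | {p4,p7,p8} | {p5,p10} | {p6} | {p2,p3}.

5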